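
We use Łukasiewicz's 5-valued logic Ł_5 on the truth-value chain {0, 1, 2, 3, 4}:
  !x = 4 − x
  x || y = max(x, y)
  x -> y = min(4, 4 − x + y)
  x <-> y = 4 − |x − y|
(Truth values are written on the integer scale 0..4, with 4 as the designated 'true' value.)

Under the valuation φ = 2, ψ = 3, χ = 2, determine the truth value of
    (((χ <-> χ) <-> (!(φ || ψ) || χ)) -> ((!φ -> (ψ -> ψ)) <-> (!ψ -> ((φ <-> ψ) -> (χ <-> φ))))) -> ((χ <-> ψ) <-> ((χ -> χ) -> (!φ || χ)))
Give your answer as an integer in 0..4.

χ <-> χ = 2 <-> 2 = 4
φ || ψ = 2 || 3 = 3
!(φ || ψ) = !3 = 1
!(φ || ψ) || χ = 1 || 2 = 2
(χ <-> χ) <-> (!(φ || ψ) || χ) = 4 <-> 2 = 2
!φ = !2 = 2
ψ -> ψ = 3 -> 3 = 4
!φ -> (ψ -> ψ) = 2 -> 4 = 4
!ψ = !3 = 1
φ <-> ψ = 2 <-> 3 = 3
χ <-> φ = 2 <-> 2 = 4
(φ <-> ψ) -> (χ <-> φ) = 3 -> 4 = 4
!ψ -> ((φ <-> ψ) -> (χ <-> φ)) = 1 -> 4 = 4
(!φ -> (ψ -> ψ)) <-> (!ψ -> ((φ <-> ψ) -> (χ <-> φ))) = 4 <-> 4 = 4
((χ <-> χ) <-> (!(φ || ψ) || χ)) -> ((!φ -> (ψ -> ψ)) <-> (!ψ -> ((φ <-> ψ) -> (χ <-> φ)))) = 2 -> 4 = 4
χ <-> ψ = 2 <-> 3 = 3
χ -> χ = 2 -> 2 = 4
!φ = !2 = 2
!φ || χ = 2 || 2 = 2
(χ -> χ) -> (!φ || χ) = 4 -> 2 = 2
(χ <-> ψ) <-> ((χ -> χ) -> (!φ || χ)) = 3 <-> 2 = 3
(((χ <-> χ) <-> (!(φ || ψ) || χ)) -> ((!φ -> (ψ -> ψ)) <-> (!ψ -> ((φ <-> ψ) -> (χ <-> φ))))) -> ((χ <-> ψ) <-> ((χ -> χ) -> (!φ || χ))) = 4 -> 3 = 3

3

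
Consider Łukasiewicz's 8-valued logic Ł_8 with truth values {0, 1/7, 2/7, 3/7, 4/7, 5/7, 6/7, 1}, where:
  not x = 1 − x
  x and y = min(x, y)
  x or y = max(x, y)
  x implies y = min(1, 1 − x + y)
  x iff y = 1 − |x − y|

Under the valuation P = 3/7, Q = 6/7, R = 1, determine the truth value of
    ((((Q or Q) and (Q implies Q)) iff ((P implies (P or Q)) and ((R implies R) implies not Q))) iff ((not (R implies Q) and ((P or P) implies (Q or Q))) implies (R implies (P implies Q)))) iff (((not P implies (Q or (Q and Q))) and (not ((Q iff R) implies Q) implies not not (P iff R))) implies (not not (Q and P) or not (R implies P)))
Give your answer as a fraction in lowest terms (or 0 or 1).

Q or Q = 6/7 or 6/7 = 6/7
Q implies Q = 6/7 implies 6/7 = 1
(Q or Q) and (Q implies Q) = 6/7 and 1 = 6/7
P or Q = 3/7 or 6/7 = 6/7
P implies (P or Q) = 3/7 implies 6/7 = 1
R implies R = 1 implies 1 = 1
not Q = not 6/7 = 1/7
(R implies R) implies not Q = 1 implies 1/7 = 1/7
(P implies (P or Q)) and ((R implies R) implies not Q) = 1 and 1/7 = 1/7
((Q or Q) and (Q implies Q)) iff ((P implies (P or Q)) and ((R implies R) implies not Q)) = 6/7 iff 1/7 = 2/7
R implies Q = 1 implies 6/7 = 6/7
not (R implies Q) = not 6/7 = 1/7
P or P = 3/7 or 3/7 = 3/7
Q or Q = 6/7 or 6/7 = 6/7
(P or P) implies (Q or Q) = 3/7 implies 6/7 = 1
not (R implies Q) and ((P or P) implies (Q or Q)) = 1/7 and 1 = 1/7
P implies Q = 3/7 implies 6/7 = 1
R implies (P implies Q) = 1 implies 1 = 1
(not (R implies Q) and ((P or P) implies (Q or Q))) implies (R implies (P implies Q)) = 1/7 implies 1 = 1
(((Q or Q) and (Q implies Q)) iff ((P implies (P or Q)) and ((R implies R) implies not Q))) iff ((not (R implies Q) and ((P or P) implies (Q or Q))) implies (R implies (P implies Q))) = 2/7 iff 1 = 2/7
not P = not 3/7 = 4/7
Q and Q = 6/7 and 6/7 = 6/7
Q or (Q and Q) = 6/7 or 6/7 = 6/7
not P implies (Q or (Q and Q)) = 4/7 implies 6/7 = 1
Q iff R = 6/7 iff 1 = 6/7
(Q iff R) implies Q = 6/7 implies 6/7 = 1
not ((Q iff R) implies Q) = not 1 = 0
P iff R = 3/7 iff 1 = 3/7
not (P iff R) = not 3/7 = 4/7
not not (P iff R) = not 4/7 = 3/7
not ((Q iff R) implies Q) implies not not (P iff R) = 0 implies 3/7 = 1
(not P implies (Q or (Q and Q))) and (not ((Q iff R) implies Q) implies not not (P iff R)) = 1 and 1 = 1
Q and P = 6/7 and 3/7 = 3/7
not (Q and P) = not 3/7 = 4/7
not not (Q and P) = not 4/7 = 3/7
R implies P = 1 implies 3/7 = 3/7
not (R implies P) = not 3/7 = 4/7
not not (Q and P) or not (R implies P) = 3/7 or 4/7 = 4/7
((not P implies (Q or (Q and Q))) and (not ((Q iff R) implies Q) implies not not (P iff R))) implies (not not (Q and P) or not (R implies P)) = 1 implies 4/7 = 4/7
((((Q or Q) and (Q implies Q)) iff ((P implies (P or Q)) and ((R implies R) implies not Q))) iff ((not (R implies Q) and ((P or P) implies (Q or Q))) implies (R implies (P implies Q)))) iff (((not P implies (Q or (Q and Q))) and (not ((Q iff R) implies Q) implies not not (P iff R))) implies (not not (Q and P) or not (R implies P))) = 2/7 iff 4/7 = 5/7

5/7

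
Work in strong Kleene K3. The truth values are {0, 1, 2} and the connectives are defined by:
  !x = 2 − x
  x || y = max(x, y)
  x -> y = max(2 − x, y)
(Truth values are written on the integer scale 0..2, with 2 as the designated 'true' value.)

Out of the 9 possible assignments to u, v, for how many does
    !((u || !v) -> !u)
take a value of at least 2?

u = 0, v = 0 ↦ 0  <
u = 0, v = 1 ↦ 0  <
u = 0, v = 2 ↦ 0  <
u = 1, v = 0 ↦ 1  <
u = 1, v = 1 ↦ 1  <
u = 1, v = 2 ↦ 1  <
u = 2, v = 0 ↦ 2  ≥
u = 2, v = 1 ↦ 2  ≥
u = 2, v = 2 ↦ 2  ≥
So 3 of the 9 assignments meet the threshold.

3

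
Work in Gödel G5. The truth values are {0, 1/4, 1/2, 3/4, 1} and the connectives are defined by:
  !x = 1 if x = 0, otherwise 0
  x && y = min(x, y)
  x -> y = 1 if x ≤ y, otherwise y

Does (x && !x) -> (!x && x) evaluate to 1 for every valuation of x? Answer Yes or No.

x = 0 ↦ 1
x = 1/4 ↦ 1
x = 1/2 ↦ 1
x = 3/4 ↦ 1
x = 1 ↦ 1
Every assignment gives a value ≥ 1.

Yes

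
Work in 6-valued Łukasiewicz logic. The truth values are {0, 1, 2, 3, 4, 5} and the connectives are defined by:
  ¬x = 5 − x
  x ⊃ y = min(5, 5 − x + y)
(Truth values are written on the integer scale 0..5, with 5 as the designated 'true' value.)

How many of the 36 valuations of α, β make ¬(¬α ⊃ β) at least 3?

6

value 5: 1 assignment (counts)
value 4: 2 assignments (counts)
value 3: 3 assignments (counts)
value 2: 4 assignments
value 1: 5 assignments
value 0: 21 assignments
So 6 of the 36 assignments meet the threshold.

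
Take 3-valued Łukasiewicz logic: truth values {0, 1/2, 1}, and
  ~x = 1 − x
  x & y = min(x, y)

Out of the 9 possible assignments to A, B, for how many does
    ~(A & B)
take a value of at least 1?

A = 0, B = 0 ↦ 1  ≥
A = 0, B = 1/2 ↦ 1  ≥
A = 0, B = 1 ↦ 1  ≥
A = 1/2, B = 0 ↦ 1  ≥
A = 1/2, B = 1/2 ↦ 1/2  <
A = 1/2, B = 1 ↦ 1/2  <
A = 1, B = 0 ↦ 1  ≥
A = 1, B = 1/2 ↦ 1/2  <
A = 1, B = 1 ↦ 0  <
So 5 of the 9 assignments meet the threshold.

5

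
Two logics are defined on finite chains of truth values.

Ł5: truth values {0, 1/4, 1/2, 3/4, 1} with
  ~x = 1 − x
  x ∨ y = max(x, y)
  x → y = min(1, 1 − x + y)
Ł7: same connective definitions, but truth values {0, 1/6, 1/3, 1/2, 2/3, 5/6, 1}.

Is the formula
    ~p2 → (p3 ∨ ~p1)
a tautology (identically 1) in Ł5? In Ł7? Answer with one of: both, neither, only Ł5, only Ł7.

In Ł5: at p1 = 1/4, p2 = 0, p3 = 0 the value is 3/4 — not a tautology.
In Ł7: at p1 = 1/6, p2 = 0, p3 = 0 the value is 5/6 — not a tautology.

neither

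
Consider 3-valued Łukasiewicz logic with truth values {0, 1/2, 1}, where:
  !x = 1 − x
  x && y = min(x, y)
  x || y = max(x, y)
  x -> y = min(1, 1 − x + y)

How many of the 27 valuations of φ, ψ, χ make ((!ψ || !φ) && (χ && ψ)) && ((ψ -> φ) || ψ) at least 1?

value 1: 1 assignment (counts)
value 1/2: 9 assignments
value 0: 17 assignments
So 1 of the 27 assignments meets the threshold.

1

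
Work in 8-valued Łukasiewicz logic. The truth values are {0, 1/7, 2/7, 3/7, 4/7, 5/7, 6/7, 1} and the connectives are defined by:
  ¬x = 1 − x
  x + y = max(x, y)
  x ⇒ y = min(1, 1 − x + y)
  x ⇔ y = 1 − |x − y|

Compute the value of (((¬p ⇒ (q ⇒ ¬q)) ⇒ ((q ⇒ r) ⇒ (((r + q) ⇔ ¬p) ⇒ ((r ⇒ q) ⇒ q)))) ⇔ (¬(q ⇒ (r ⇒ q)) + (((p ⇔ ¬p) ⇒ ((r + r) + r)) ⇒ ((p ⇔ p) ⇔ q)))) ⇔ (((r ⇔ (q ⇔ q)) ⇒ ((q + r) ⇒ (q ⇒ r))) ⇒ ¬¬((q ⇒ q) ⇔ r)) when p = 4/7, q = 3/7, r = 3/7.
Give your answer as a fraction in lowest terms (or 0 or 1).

¬p = ¬4/7 = 3/7
¬q = ¬3/7 = 4/7
q ⇒ ¬q = 3/7 ⇒ 4/7 = 1
¬p ⇒ (q ⇒ ¬q) = 3/7 ⇒ 1 = 1
q ⇒ r = 3/7 ⇒ 3/7 = 1
r + q = 3/7 + 3/7 = 3/7
¬p = ¬4/7 = 3/7
(r + q) ⇔ ¬p = 3/7 ⇔ 3/7 = 1
r ⇒ q = 3/7 ⇒ 3/7 = 1
(r ⇒ q) ⇒ q = 1 ⇒ 3/7 = 3/7
((r + q) ⇔ ¬p) ⇒ ((r ⇒ q) ⇒ q) = 1 ⇒ 3/7 = 3/7
(q ⇒ r) ⇒ (((r + q) ⇔ ¬p) ⇒ ((r ⇒ q) ⇒ q)) = 1 ⇒ 3/7 = 3/7
(¬p ⇒ (q ⇒ ¬q)) ⇒ ((q ⇒ r) ⇒ (((r + q) ⇔ ¬p) ⇒ ((r ⇒ q) ⇒ q))) = 1 ⇒ 3/7 = 3/7
r ⇒ q = 3/7 ⇒ 3/7 = 1
q ⇒ (r ⇒ q) = 3/7 ⇒ 1 = 1
¬(q ⇒ (r ⇒ q)) = ¬1 = 0
¬p = ¬4/7 = 3/7
p ⇔ ¬p = 4/7 ⇔ 3/7 = 6/7
r + r = 3/7 + 3/7 = 3/7
(r + r) + r = 3/7 + 3/7 = 3/7
(p ⇔ ¬p) ⇒ ((r + r) + r) = 6/7 ⇒ 3/7 = 4/7
p ⇔ p = 4/7 ⇔ 4/7 = 1
(p ⇔ p) ⇔ q = 1 ⇔ 3/7 = 3/7
((p ⇔ ¬p) ⇒ ((r + r) + r)) ⇒ ((p ⇔ p) ⇔ q) = 4/7 ⇒ 3/7 = 6/7
¬(q ⇒ (r ⇒ q)) + (((p ⇔ ¬p) ⇒ ((r + r) + r)) ⇒ ((p ⇔ p) ⇔ q)) = 0 + 6/7 = 6/7
((¬p ⇒ (q ⇒ ¬q)) ⇒ ((q ⇒ r) ⇒ (((r + q) ⇔ ¬p) ⇒ ((r ⇒ q) ⇒ q)))) ⇔ (¬(q ⇒ (r ⇒ q)) + (((p ⇔ ¬p) ⇒ ((r + r) + r)) ⇒ ((p ⇔ p) ⇔ q))) = 3/7 ⇔ 6/7 = 4/7
q ⇔ q = 3/7 ⇔ 3/7 = 1
r ⇔ (q ⇔ q) = 3/7 ⇔ 1 = 3/7
q + r = 3/7 + 3/7 = 3/7
q ⇒ r = 3/7 ⇒ 3/7 = 1
(q + r) ⇒ (q ⇒ r) = 3/7 ⇒ 1 = 1
(r ⇔ (q ⇔ q)) ⇒ ((q + r) ⇒ (q ⇒ r)) = 3/7 ⇒ 1 = 1
q ⇒ q = 3/7 ⇒ 3/7 = 1
(q ⇒ q) ⇔ r = 1 ⇔ 3/7 = 3/7
¬((q ⇒ q) ⇔ r) = ¬3/7 = 4/7
¬¬((q ⇒ q) ⇔ r) = ¬4/7 = 3/7
((r ⇔ (q ⇔ q)) ⇒ ((q + r) ⇒ (q ⇒ r))) ⇒ ¬¬((q ⇒ q) ⇔ r) = 1 ⇒ 3/7 = 3/7
(((¬p ⇒ (q ⇒ ¬q)) ⇒ ((q ⇒ r) ⇒ (((r + q) ⇔ ¬p) ⇒ ((r ⇒ q) ⇒ q)))) ⇔ (¬(q ⇒ (r ⇒ q)) + (((p ⇔ ¬p) ⇒ ((r + r) + r)) ⇒ ((p ⇔ p) ⇔ q)))) ⇔ (((r ⇔ (q ⇔ q)) ⇒ ((q + r) ⇒ (q ⇒ r))) ⇒ ¬¬((q ⇒ q) ⇔ r)) = 4/7 ⇔ 3/7 = 6/7

6/7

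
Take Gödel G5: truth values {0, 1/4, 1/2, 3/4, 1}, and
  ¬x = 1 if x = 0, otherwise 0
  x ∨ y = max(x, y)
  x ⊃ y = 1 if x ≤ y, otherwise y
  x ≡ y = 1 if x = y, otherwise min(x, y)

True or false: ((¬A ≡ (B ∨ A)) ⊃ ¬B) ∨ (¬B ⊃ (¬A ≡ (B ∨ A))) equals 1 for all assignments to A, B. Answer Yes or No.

At A = 1/2, B = 3/4, for instance:
¬A = ¬1/2 = 0
B ∨ A = 3/4 ∨ 1/2 = 3/4
¬A ≡ (B ∨ A) = 0 ≡ 3/4 = 0
¬B = ¬3/4 = 0
(¬A ≡ (B ∨ A)) ⊃ ¬B = 0 ⊃ 0 = 1
¬B ⊃ (¬A ≡ (B ∨ A)) = 0 ⊃ 0 = 1
((¬A ≡ (B ∨ A)) ⊃ ¬B) ∨ (¬B ⊃ (¬A ≡ (B ∨ A))) = 1 ∨ 1 = 1
and checking the remaining 24 assignments likewise gives ≥ 1 in every case.

Yes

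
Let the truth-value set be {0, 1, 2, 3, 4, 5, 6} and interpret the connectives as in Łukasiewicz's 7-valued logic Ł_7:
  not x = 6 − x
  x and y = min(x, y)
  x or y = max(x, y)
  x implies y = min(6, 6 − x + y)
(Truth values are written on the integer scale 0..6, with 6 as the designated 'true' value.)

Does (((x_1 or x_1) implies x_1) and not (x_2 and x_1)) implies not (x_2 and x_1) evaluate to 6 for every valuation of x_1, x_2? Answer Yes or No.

Yes

At x_1 = 1, x_2 = 0, for instance:
x_1 or x_1 = 1 or 1 = 1
(x_1 or x_1) implies x_1 = 1 implies 1 = 6
x_2 and x_1 = 0 and 1 = 0
not (x_2 and x_1) = not 0 = 6
((x_1 or x_1) implies x_1) and not (x_2 and x_1) = 6 and 6 = 6
(((x_1 or x_1) implies x_1) and not (x_2 and x_1)) implies not (x_2 and x_1) = 6 implies 6 = 6
and checking the remaining 48 assignments likewise gives ≥ 6 in every case.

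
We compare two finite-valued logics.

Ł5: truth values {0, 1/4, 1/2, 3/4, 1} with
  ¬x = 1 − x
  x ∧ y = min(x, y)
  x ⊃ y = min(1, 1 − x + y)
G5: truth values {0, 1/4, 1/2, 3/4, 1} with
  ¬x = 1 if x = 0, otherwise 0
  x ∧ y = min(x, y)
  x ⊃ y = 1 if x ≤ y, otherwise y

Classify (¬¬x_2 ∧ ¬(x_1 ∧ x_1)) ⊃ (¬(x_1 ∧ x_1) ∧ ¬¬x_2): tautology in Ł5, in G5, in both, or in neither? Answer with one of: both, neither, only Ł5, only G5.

both

In Ł5: every assignment gives 1 — tautology.
In G5: every assignment gives 1 — tautology.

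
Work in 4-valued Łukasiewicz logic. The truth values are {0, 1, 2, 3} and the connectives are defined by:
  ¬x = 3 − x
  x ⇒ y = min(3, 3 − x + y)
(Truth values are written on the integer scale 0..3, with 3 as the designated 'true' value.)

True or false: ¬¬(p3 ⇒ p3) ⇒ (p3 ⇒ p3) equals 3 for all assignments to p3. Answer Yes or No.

p3 = 0 ↦ 3
p3 = 1 ↦ 3
p3 = 2 ↦ 3
p3 = 3 ↦ 3
Every assignment gives a value ≥ 3.

Yes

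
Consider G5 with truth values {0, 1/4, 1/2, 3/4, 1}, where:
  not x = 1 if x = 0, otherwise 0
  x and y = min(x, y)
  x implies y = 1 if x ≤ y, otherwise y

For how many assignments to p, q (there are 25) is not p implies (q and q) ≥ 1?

21

value 1: 21 assignments (counts)
value 3/4: 1 assignment
value 1/2: 1 assignment
value 1/4: 1 assignment
value 0: 1 assignment
So 21 of the 25 assignments meet the threshold.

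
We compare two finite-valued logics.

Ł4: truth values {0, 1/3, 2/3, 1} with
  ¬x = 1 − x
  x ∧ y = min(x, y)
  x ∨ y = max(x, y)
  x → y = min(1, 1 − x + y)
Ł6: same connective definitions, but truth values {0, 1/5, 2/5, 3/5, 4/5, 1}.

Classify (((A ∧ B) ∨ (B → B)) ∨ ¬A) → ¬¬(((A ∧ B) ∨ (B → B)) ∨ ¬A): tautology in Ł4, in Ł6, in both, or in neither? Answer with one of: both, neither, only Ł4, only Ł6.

both

In Ł4: every assignment gives 1 — tautology.
In Ł6: every assignment gives 1 — tautology.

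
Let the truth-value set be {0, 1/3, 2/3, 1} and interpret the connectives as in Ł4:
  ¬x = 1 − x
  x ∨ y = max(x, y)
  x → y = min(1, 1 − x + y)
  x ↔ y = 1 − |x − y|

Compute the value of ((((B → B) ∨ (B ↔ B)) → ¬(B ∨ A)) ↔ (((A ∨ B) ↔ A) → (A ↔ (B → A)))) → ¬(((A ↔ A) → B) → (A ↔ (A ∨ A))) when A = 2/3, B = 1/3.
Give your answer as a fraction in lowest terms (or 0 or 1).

B → B = 1/3 → 1/3 = 1
B ↔ B = 1/3 ↔ 1/3 = 1
(B → B) ∨ (B ↔ B) = 1 ∨ 1 = 1
B ∨ A = 1/3 ∨ 2/3 = 2/3
¬(B ∨ A) = ¬2/3 = 1/3
((B → B) ∨ (B ↔ B)) → ¬(B ∨ A) = 1 → 1/3 = 1/3
A ∨ B = 2/3 ∨ 1/3 = 2/3
(A ∨ B) ↔ A = 2/3 ↔ 2/3 = 1
B → A = 1/3 → 2/3 = 1
A ↔ (B → A) = 2/3 ↔ 1 = 2/3
((A ∨ B) ↔ A) → (A ↔ (B → A)) = 1 → 2/3 = 2/3
(((B → B) ∨ (B ↔ B)) → ¬(B ∨ A)) ↔ (((A ∨ B) ↔ A) → (A ↔ (B → A))) = 1/3 ↔ 2/3 = 2/3
A ↔ A = 2/3 ↔ 2/3 = 1
(A ↔ A) → B = 1 → 1/3 = 1/3
A ∨ A = 2/3 ∨ 2/3 = 2/3
A ↔ (A ∨ A) = 2/3 ↔ 2/3 = 1
((A ↔ A) → B) → (A ↔ (A ∨ A)) = 1/3 → 1 = 1
¬(((A ↔ A) → B) → (A ↔ (A ∨ A))) = ¬1 = 0
((((B → B) ∨ (B ↔ B)) → ¬(B ∨ A)) ↔ (((A ∨ B) ↔ A) → (A ↔ (B → A)))) → ¬(((A ↔ A) → B) → (A ↔ (A ∨ A))) = 2/3 → 0 = 1/3

1/3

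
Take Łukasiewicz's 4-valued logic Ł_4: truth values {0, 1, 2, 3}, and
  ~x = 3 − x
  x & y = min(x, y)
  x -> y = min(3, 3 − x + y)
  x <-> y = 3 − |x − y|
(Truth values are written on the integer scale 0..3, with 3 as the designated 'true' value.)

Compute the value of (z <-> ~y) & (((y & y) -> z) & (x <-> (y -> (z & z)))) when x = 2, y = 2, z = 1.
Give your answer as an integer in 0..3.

2

~y = ~2 = 1
z <-> ~y = 1 <-> 1 = 3
y & y = 2 & 2 = 2
(y & y) -> z = 2 -> 1 = 2
z & z = 1 & 1 = 1
y -> (z & z) = 2 -> 1 = 2
x <-> (y -> (z & z)) = 2 <-> 2 = 3
((y & y) -> z) & (x <-> (y -> (z & z))) = 2 & 3 = 2
(z <-> ~y) & (((y & y) -> z) & (x <-> (y -> (z & z)))) = 3 & 2 = 2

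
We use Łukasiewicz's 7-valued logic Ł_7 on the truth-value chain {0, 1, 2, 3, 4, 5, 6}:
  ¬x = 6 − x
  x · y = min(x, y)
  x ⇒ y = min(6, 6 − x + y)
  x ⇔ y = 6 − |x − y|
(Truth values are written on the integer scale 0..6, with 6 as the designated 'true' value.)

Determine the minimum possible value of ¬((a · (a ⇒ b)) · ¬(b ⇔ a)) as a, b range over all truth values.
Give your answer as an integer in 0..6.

3

Take a = 3, b = 0:
a ⇒ b = 3 ⇒ 0 = 3
a · (a ⇒ b) = 3 · 3 = 3
b ⇔ a = 0 ⇔ 3 = 3
¬(b ⇔ a) = ¬3 = 3
(a · (a ⇒ b)) · ¬(b ⇔ a) = 3 · 3 = 3
¬((a · (a ⇒ b)) · ¬(b ⇔ a)) = ¬3 = 3
No assignment yields a value below 3, so this is the minimum.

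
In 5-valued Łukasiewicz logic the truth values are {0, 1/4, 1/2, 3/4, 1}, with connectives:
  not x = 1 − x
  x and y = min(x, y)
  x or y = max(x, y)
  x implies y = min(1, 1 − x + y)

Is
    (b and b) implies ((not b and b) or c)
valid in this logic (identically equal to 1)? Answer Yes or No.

No

Counterexample: take b = 3/4, c = 0.
b and b = 3/4 and 3/4 = 3/4
not b = not 3/4 = 1/4
not b and b = 1/4 and 3/4 = 1/4
(not b and b) or c = 1/4 or 0 = 1/4
(b and b) implies ((not b and b) or c) = 3/4 implies 1/4 = 1/2
This gives 1/2 ≠ 1.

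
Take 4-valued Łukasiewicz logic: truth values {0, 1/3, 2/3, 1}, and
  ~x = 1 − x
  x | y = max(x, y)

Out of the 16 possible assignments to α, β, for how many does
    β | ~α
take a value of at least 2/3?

α = 0, β = 0 ↦ 1  ≥
α = 0, β = 1/3 ↦ 1  ≥
α = 0, β = 2/3 ↦ 1  ≥
α = 0, β = 1 ↦ 1  ≥
α = 1/3, β = 0 ↦ 2/3  ≥
α = 1/3, β = 1/3 ↦ 2/3  ≥
α = 1/3, β = 2/3 ↦ 2/3  ≥
α = 1/3, β = 1 ↦ 1  ≥
α = 2/3, β = 0 ↦ 1/3  <
α = 2/3, β = 1/3 ↦ 1/3  <
α = 2/3, β = 2/3 ↦ 2/3  ≥
α = 2/3, β = 1 ↦ 1  ≥
α = 1, β = 0 ↦ 0  <
α = 1, β = 1/3 ↦ 1/3  <
α = 1, β = 2/3 ↦ 2/3  ≥
α = 1, β = 1 ↦ 1  ≥
So 12 of the 16 assignments meet the threshold.

12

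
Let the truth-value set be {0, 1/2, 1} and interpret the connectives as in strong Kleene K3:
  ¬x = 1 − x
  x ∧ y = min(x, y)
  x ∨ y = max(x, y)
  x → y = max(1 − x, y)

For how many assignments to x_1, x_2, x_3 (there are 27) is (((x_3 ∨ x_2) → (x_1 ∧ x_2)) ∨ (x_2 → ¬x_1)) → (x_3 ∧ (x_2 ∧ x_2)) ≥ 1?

value 1: 3 assignments (counts)
value 1/2: 12 assignments
value 0: 12 assignments
So 3 of the 27 assignments meet the threshold.

3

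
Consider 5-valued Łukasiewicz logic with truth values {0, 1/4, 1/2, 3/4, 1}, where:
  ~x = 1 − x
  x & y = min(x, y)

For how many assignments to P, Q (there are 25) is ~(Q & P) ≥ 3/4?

value 1: 9 assignments (counts)
value 3/4: 7 assignments (counts)
value 1/2: 5 assignments
value 1/4: 3 assignments
value 0: 1 assignment
So 16 of the 25 assignments meet the threshold.

16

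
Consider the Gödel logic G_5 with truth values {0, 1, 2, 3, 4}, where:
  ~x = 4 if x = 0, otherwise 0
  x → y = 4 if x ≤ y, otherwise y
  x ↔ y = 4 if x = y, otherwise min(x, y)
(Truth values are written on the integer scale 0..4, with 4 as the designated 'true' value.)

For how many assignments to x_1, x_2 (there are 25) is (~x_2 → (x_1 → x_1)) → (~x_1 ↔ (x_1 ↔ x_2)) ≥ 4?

5

value 4: 5 assignments (counts)
value 0: 20 assignments
So 5 of the 25 assignments meet the threshold.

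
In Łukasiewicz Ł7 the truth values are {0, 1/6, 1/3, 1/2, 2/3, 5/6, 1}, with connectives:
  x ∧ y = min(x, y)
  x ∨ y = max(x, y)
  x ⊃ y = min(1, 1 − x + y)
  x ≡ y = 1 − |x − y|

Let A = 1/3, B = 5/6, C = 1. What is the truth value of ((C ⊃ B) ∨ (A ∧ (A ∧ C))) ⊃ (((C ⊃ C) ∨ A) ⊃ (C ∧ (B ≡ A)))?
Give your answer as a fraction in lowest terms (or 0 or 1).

C ⊃ B = 1 ⊃ 5/6 = 5/6
A ∧ C = 1/3 ∧ 1 = 1/3
A ∧ (A ∧ C) = 1/3 ∧ 1/3 = 1/3
(C ⊃ B) ∨ (A ∧ (A ∧ C)) = 5/6 ∨ 1/3 = 5/6
C ⊃ C = 1 ⊃ 1 = 1
(C ⊃ C) ∨ A = 1 ∨ 1/3 = 1
B ≡ A = 5/6 ≡ 1/3 = 1/2
C ∧ (B ≡ A) = 1 ∧ 1/2 = 1/2
((C ⊃ C) ∨ A) ⊃ (C ∧ (B ≡ A)) = 1 ⊃ 1/2 = 1/2
((C ⊃ B) ∨ (A ∧ (A ∧ C))) ⊃ (((C ⊃ C) ∨ A) ⊃ (C ∧ (B ≡ A))) = 5/6 ⊃ 1/2 = 2/3

2/3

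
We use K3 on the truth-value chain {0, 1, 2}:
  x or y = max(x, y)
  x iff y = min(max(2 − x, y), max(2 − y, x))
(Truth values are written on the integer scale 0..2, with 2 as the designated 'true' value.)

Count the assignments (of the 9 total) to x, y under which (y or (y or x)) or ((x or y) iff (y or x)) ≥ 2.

6

x = 0, y = 0 ↦ 2  ≥
x = 0, y = 1 ↦ 1  <
x = 0, y = 2 ↦ 2  ≥
x = 1, y = 0 ↦ 1  <
x = 1, y = 1 ↦ 1  <
x = 1, y = 2 ↦ 2  ≥
x = 2, y = 0 ↦ 2  ≥
x = 2, y = 1 ↦ 2  ≥
x = 2, y = 2 ↦ 2  ≥
So 6 of the 9 assignments meet the threshold.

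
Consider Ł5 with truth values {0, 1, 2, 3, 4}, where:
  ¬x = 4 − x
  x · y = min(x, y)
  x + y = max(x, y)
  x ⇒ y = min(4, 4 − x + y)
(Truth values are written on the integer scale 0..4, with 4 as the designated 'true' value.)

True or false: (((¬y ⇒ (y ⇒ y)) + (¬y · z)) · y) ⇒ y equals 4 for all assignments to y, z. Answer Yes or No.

At y = 2, z = 3, for instance:
¬y = ¬2 = 2
y ⇒ y = 2 ⇒ 2 = 4
¬y ⇒ (y ⇒ y) = 2 ⇒ 4 = 4
¬y = ¬2 = 2
¬y · z = 2 · 3 = 2
(¬y ⇒ (y ⇒ y)) + (¬y · z) = 4 + 2 = 4
((¬y ⇒ (y ⇒ y)) + (¬y · z)) · y = 4 · 2 = 2
(((¬y ⇒ (y ⇒ y)) + (¬y · z)) · y) ⇒ y = 2 ⇒ 2 = 4
and checking the remaining 24 assignments likewise gives ≥ 4 in every case.

Yes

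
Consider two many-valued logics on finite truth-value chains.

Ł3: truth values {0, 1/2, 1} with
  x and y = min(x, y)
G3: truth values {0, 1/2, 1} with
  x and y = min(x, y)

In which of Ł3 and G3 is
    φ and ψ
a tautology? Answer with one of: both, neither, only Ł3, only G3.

neither

In Ł3: at φ = 0, ψ = 0 the value is 0 — not a tautology.
In G3: at φ = 0, ψ = 0 the value is 0 — not a tautology.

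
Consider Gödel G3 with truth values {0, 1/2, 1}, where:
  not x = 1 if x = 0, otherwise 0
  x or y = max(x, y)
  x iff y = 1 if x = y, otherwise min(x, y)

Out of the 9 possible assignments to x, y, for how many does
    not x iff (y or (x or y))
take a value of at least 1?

x = 0, y = 0 ↦ 0  <
x = 0, y = 1/2 ↦ 1/2  <
x = 0, y = 1 ↦ 1  ≥
x = 1/2, y = 0 ↦ 0  <
x = 1/2, y = 1/2 ↦ 0  <
x = 1/2, y = 1 ↦ 0  <
x = 1, y = 0 ↦ 0  <
x = 1, y = 1/2 ↦ 0  <
x = 1, y = 1 ↦ 0  <
So 1 of the 9 assignments meets the threshold.

1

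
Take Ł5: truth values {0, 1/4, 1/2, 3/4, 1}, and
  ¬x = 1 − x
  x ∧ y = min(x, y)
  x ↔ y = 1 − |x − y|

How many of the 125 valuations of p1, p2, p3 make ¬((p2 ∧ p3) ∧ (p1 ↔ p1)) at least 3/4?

value 1: 45 assignments (counts)
value 3/4: 35 assignments (counts)
value 1/2: 25 assignments
value 1/4: 15 assignments
value 0: 5 assignments
So 80 of the 125 assignments meet the threshold.

80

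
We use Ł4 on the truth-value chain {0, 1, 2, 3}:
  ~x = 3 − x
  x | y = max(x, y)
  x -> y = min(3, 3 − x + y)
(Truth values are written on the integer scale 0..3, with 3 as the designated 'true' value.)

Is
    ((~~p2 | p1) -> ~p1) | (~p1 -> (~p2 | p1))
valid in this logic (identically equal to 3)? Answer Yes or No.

No

Counterexample: take p1 = 1, p2 = 3.
~p2 = ~3 = 0
~~p2 = ~0 = 3
~~p2 | p1 = 3 | 1 = 3
~p1 = ~1 = 2
(~~p2 | p1) -> ~p1 = 3 -> 2 = 2
~p1 = ~1 = 2
~p2 = ~3 = 0
~p2 | p1 = 0 | 1 = 1
~p1 -> (~p2 | p1) = 2 -> 1 = 2
((~~p2 | p1) -> ~p1) | (~p1 -> (~p2 | p1)) = 2 | 2 = 2
This gives 2 ≠ 3.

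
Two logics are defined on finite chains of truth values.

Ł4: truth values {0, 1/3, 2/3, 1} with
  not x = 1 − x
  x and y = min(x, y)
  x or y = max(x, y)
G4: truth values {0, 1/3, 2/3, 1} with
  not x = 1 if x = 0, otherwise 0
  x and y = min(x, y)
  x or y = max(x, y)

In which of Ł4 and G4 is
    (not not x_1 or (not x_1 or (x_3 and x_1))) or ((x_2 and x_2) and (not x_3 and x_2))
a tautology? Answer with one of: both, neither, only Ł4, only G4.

In Ł4: at x_1 = 1/3, x_2 = 0, x_3 = 0 the value is 2/3 — not a tautology.
In G4: every assignment gives 1 — tautology.

only G4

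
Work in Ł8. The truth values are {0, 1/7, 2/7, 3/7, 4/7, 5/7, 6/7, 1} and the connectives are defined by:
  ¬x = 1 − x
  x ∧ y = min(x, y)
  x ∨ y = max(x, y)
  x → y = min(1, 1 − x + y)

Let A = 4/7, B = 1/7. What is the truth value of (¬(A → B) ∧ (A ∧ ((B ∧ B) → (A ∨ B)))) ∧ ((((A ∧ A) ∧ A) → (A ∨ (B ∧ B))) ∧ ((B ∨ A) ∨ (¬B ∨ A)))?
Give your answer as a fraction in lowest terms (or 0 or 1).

A → B = 4/7 → 1/7 = 4/7
¬(A → B) = ¬4/7 = 3/7
B ∧ B = 1/7 ∧ 1/7 = 1/7
A ∨ B = 4/7 ∨ 1/7 = 4/7
(B ∧ B) → (A ∨ B) = 1/7 → 4/7 = 1
A ∧ ((B ∧ B) → (A ∨ B)) = 4/7 ∧ 1 = 4/7
¬(A → B) ∧ (A ∧ ((B ∧ B) → (A ∨ B))) = 3/7 ∧ 4/7 = 3/7
A ∧ A = 4/7 ∧ 4/7 = 4/7
(A ∧ A) ∧ A = 4/7 ∧ 4/7 = 4/7
B ∧ B = 1/7 ∧ 1/7 = 1/7
A ∨ (B ∧ B) = 4/7 ∨ 1/7 = 4/7
((A ∧ A) ∧ A) → (A ∨ (B ∧ B)) = 4/7 → 4/7 = 1
B ∨ A = 1/7 ∨ 4/7 = 4/7
¬B = ¬1/7 = 6/7
¬B ∨ A = 6/7 ∨ 4/7 = 6/7
(B ∨ A) ∨ (¬B ∨ A) = 4/7 ∨ 6/7 = 6/7
(((A ∧ A) ∧ A) → (A ∨ (B ∧ B))) ∧ ((B ∨ A) ∨ (¬B ∨ A)) = 1 ∧ 6/7 = 6/7
(¬(A → B) ∧ (A ∧ ((B ∧ B) → (A ∨ B)))) ∧ ((((A ∧ A) ∧ A) → (A ∨ (B ∧ B))) ∧ ((B ∨ A) ∨ (¬B ∨ A))) = 3/7 ∧ 6/7 = 3/7

3/7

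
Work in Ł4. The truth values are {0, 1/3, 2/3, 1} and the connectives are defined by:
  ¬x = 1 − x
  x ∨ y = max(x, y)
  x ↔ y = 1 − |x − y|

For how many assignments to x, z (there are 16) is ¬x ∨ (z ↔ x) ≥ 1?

7

x = 0, z = 0 ↦ 1  ≥
x = 0, z = 1/3 ↦ 1  ≥
x = 0, z = 2/3 ↦ 1  ≥
x = 0, z = 1 ↦ 1  ≥
x = 1/3, z = 0 ↦ 2/3  <
x = 1/3, z = 1/3 ↦ 1  ≥
x = 1/3, z = 2/3 ↦ 2/3  <
x = 1/3, z = 1 ↦ 2/3  <
x = 2/3, z = 0 ↦ 1/3  <
x = 2/3, z = 1/3 ↦ 2/3  <
x = 2/3, z = 2/3 ↦ 1  ≥
x = 2/3, z = 1 ↦ 2/3  <
x = 1, z = 0 ↦ 0  <
x = 1, z = 1/3 ↦ 1/3  <
x = 1, z = 2/3 ↦ 2/3  <
x = 1, z = 1 ↦ 1  ≥
So 7 of the 16 assignments meet the threshold.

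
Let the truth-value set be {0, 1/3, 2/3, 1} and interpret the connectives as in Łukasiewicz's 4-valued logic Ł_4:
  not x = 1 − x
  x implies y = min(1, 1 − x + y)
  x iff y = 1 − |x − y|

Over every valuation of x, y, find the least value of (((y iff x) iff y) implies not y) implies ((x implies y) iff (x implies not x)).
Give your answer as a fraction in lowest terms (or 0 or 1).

Take x = 1/3, y = 0:
y iff x = 0 iff 1/3 = 2/3
(y iff x) iff y = 2/3 iff 0 = 1/3
not y = not 0 = 1
((y iff x) iff y) implies not y = 1/3 implies 1 = 1
x implies y = 1/3 implies 0 = 2/3
not x = not 1/3 = 2/3
x implies not x = 1/3 implies 2/3 = 1
(x implies y) iff (x implies not x) = 2/3 iff 1 = 2/3
(((y iff x) iff y) implies not y) implies ((x implies y) iff (x implies not x)) = 1 implies 2/3 = 2/3
No assignment yields a value below 2/3, so this is the minimum.

2/3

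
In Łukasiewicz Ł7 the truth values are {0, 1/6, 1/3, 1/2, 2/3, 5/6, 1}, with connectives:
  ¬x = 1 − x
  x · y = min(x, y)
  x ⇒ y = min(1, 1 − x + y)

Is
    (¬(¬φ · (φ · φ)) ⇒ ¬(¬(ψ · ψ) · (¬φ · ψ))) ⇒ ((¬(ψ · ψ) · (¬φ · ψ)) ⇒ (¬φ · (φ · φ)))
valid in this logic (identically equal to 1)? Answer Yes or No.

At φ = 1/3, ψ = 0, for instance:
¬φ = ¬1/3 = 2/3
φ · φ = 1/3 · 1/3 = 1/3
¬φ · (φ · φ) = 2/3 · 1/3 = 1/3
¬(¬φ · (φ · φ)) = ¬1/3 = 2/3
ψ · ψ = 0 · 0 = 0
¬(ψ · ψ) = ¬0 = 1
¬φ = ¬1/3 = 2/3
¬φ · ψ = 2/3 · 0 = 0
¬(ψ · ψ) · (¬φ · ψ) = 1 · 0 = 0
¬(¬(ψ · ψ) · (¬φ · ψ)) = ¬0 = 1
¬(¬φ · (φ · φ)) ⇒ ¬(¬(ψ · ψ) · (¬φ · ψ)) = 2/3 ⇒ 1 = 1
(¬(ψ · ψ) · (¬φ · ψ)) ⇒ (¬φ · (φ · φ)) = 0 ⇒ 1/3 = 1
(¬(¬φ · (φ · φ)) ⇒ ¬(¬(ψ · ψ) · (¬φ · ψ))) ⇒ ((¬(ψ · ψ) · (¬φ · ψ)) ⇒ (¬φ · (φ · φ))) = 1 ⇒ 1 = 1
and checking the remaining 48 assignments likewise gives ≥ 1 in every case.

Yes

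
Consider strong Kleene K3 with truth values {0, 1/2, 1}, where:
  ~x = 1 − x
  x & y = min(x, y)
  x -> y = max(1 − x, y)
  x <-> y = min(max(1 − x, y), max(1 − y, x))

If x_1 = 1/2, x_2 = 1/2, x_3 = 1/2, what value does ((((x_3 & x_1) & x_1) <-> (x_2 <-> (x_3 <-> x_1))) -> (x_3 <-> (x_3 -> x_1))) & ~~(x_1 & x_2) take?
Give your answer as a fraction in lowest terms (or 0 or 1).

1/2

x_3 & x_1 = 1/2 & 1/2 = 1/2
(x_3 & x_1) & x_1 = 1/2 & 1/2 = 1/2
x_3 <-> x_1 = 1/2 <-> 1/2 = 1/2
x_2 <-> (x_3 <-> x_1) = 1/2 <-> 1/2 = 1/2
((x_3 & x_1) & x_1) <-> (x_2 <-> (x_3 <-> x_1)) = 1/2 <-> 1/2 = 1/2
x_3 -> x_1 = 1/2 -> 1/2 = 1/2
x_3 <-> (x_3 -> x_1) = 1/2 <-> 1/2 = 1/2
(((x_3 & x_1) & x_1) <-> (x_2 <-> (x_3 <-> x_1))) -> (x_3 <-> (x_3 -> x_1)) = 1/2 -> 1/2 = 1/2
x_1 & x_2 = 1/2 & 1/2 = 1/2
~(x_1 & x_2) = ~1/2 = 1/2
~~(x_1 & x_2) = ~1/2 = 1/2
((((x_3 & x_1) & x_1) <-> (x_2 <-> (x_3 <-> x_1))) -> (x_3 <-> (x_3 -> x_1))) & ~~(x_1 & x_2) = 1/2 & 1/2 = 1/2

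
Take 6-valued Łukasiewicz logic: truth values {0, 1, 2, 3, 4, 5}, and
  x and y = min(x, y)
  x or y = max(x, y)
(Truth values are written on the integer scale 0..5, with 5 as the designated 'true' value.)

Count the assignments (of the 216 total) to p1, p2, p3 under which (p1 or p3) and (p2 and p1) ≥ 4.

24

value 5: 6 assignments (counts)
value 4: 18 assignments (counts)
value 3: 30 assignments
value 2: 42 assignments
value 1: 54 assignments
value 0: 66 assignments
So 24 of the 216 assignments meet the threshold.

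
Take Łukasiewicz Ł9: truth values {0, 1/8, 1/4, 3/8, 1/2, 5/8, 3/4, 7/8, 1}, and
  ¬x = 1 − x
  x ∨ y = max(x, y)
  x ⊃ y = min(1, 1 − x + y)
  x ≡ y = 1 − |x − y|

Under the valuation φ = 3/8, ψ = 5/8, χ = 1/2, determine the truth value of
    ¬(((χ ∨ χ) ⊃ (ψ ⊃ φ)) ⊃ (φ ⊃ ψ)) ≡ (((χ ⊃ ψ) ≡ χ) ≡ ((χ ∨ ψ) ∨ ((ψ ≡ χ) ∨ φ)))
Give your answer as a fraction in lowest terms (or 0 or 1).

3/8

χ ∨ χ = 1/2 ∨ 1/2 = 1/2
ψ ⊃ φ = 5/8 ⊃ 3/8 = 3/4
(χ ∨ χ) ⊃ (ψ ⊃ φ) = 1/2 ⊃ 3/4 = 1
φ ⊃ ψ = 3/8 ⊃ 5/8 = 1
((χ ∨ χ) ⊃ (ψ ⊃ φ)) ⊃ (φ ⊃ ψ) = 1 ⊃ 1 = 1
¬(((χ ∨ χ) ⊃ (ψ ⊃ φ)) ⊃ (φ ⊃ ψ)) = ¬1 = 0
χ ⊃ ψ = 1/2 ⊃ 5/8 = 1
(χ ⊃ ψ) ≡ χ = 1 ≡ 1/2 = 1/2
χ ∨ ψ = 1/2 ∨ 5/8 = 5/8
ψ ≡ χ = 5/8 ≡ 1/2 = 7/8
(ψ ≡ χ) ∨ φ = 7/8 ∨ 3/8 = 7/8
(χ ∨ ψ) ∨ ((ψ ≡ χ) ∨ φ) = 5/8 ∨ 7/8 = 7/8
((χ ⊃ ψ) ≡ χ) ≡ ((χ ∨ ψ) ∨ ((ψ ≡ χ) ∨ φ)) = 1/2 ≡ 7/8 = 5/8
¬(((χ ∨ χ) ⊃ (ψ ⊃ φ)) ⊃ (φ ⊃ ψ)) ≡ (((χ ⊃ ψ) ≡ χ) ≡ ((χ ∨ ψ) ∨ ((ψ ≡ χ) ∨ φ))) = 0 ≡ 5/8 = 3/8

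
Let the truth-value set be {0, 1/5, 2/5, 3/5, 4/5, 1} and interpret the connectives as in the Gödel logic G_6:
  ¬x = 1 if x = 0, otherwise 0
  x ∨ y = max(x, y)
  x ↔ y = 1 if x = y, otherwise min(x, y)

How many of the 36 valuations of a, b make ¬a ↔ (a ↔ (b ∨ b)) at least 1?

6

value 1: 6 assignments (counts)
value 0: 30 assignments
So 6 of the 36 assignments meet the threshold.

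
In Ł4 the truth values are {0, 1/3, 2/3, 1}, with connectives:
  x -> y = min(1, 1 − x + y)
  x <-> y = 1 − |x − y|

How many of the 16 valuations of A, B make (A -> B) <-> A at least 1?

A = 0, B = 0 ↦ 0  <
A = 0, B = 1/3 ↦ 0  <
A = 0, B = 2/3 ↦ 0  <
A = 0, B = 1 ↦ 0  <
A = 1/3, B = 0 ↦ 2/3  <
A = 1/3, B = 1/3 ↦ 1/3  <
A = 1/3, B = 2/3 ↦ 1/3  <
A = 1/3, B = 1 ↦ 1/3  <
A = 2/3, B = 0 ↦ 2/3  <
A = 2/3, B = 1/3 ↦ 1  ≥
A = 2/3, B = 2/3 ↦ 2/3  <
A = 2/3, B = 1 ↦ 2/3  <
A = 1, B = 0 ↦ 0  <
A = 1, B = 1/3 ↦ 1/3  <
A = 1, B = 2/3 ↦ 2/3  <
A = 1, B = 1 ↦ 1  ≥
So 2 of the 16 assignments meet the threshold.

2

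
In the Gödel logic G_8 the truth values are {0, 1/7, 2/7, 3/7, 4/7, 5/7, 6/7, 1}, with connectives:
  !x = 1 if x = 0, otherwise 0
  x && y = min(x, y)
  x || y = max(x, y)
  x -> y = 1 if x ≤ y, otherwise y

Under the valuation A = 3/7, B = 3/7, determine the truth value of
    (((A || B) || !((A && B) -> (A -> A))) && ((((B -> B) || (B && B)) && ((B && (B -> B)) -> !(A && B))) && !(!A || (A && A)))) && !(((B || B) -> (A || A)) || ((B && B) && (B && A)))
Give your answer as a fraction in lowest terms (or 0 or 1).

A || B = 3/7 || 3/7 = 3/7
A && B = 3/7 && 3/7 = 3/7
A -> A = 3/7 -> 3/7 = 1
(A && B) -> (A -> A) = 3/7 -> 1 = 1
!((A && B) -> (A -> A)) = !1 = 0
(A || B) || !((A && B) -> (A -> A)) = 3/7 || 0 = 3/7
B -> B = 3/7 -> 3/7 = 1
B && B = 3/7 && 3/7 = 3/7
(B -> B) || (B && B) = 1 || 3/7 = 1
B -> B = 3/7 -> 3/7 = 1
B && (B -> B) = 3/7 && 1 = 3/7
A && B = 3/7 && 3/7 = 3/7
!(A && B) = !3/7 = 0
(B && (B -> B)) -> !(A && B) = 3/7 -> 0 = 0
((B -> B) || (B && B)) && ((B && (B -> B)) -> !(A && B)) = 1 && 0 = 0
!A = !3/7 = 0
A && A = 3/7 && 3/7 = 3/7
!A || (A && A) = 0 || 3/7 = 3/7
!(!A || (A && A)) = !3/7 = 0
(((B -> B) || (B && B)) && ((B && (B -> B)) -> !(A && B))) && !(!A || (A && A)) = 0 && 0 = 0
((A || B) || !((A && B) -> (A -> A))) && ((((B -> B) || (B && B)) && ((B && (B -> B)) -> !(A && B))) && !(!A || (A && A))) = 3/7 && 0 = 0
B || B = 3/7 || 3/7 = 3/7
A || A = 3/7 || 3/7 = 3/7
(B || B) -> (A || A) = 3/7 -> 3/7 = 1
B && B = 3/7 && 3/7 = 3/7
B && A = 3/7 && 3/7 = 3/7
(B && B) && (B && A) = 3/7 && 3/7 = 3/7
((B || B) -> (A || A)) || ((B && B) && (B && A)) = 1 || 3/7 = 1
!(((B || B) -> (A || A)) || ((B && B) && (B && A))) = !1 = 0
(((A || B) || !((A && B) -> (A -> A))) && ((((B -> B) || (B && B)) && ((B && (B -> B)) -> !(A && B))) && !(!A || (A && A)))) && !(((B || B) -> (A || A)) || ((B && B) && (B && A))) = 0 && 0 = 0

0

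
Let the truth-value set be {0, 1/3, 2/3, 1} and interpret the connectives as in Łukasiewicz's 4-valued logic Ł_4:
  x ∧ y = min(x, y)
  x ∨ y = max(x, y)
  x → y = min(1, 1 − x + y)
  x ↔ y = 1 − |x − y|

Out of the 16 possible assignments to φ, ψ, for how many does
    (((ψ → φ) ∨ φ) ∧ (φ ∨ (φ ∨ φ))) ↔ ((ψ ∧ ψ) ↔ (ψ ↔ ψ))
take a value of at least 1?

φ = 0, ψ = 0 ↦ 1  ≥
φ = 0, ψ = 1/3 ↦ 2/3  <
φ = 0, ψ = 2/3 ↦ 1/3  <
φ = 0, ψ = 1 ↦ 0  <
φ = 1/3, ψ = 0 ↦ 2/3  <
φ = 1/3, ψ = 1/3 ↦ 1  ≥
φ = 1/3, ψ = 2/3 ↦ 2/3  <
φ = 1/3, ψ = 1 ↦ 1/3  <
φ = 2/3, ψ = 0 ↦ 1/3  <
φ = 2/3, ψ = 1/3 ↦ 2/3  <
φ = 2/3, ψ = 2/3 ↦ 1  ≥
φ = 2/3, ψ = 1 ↦ 2/3  <
φ = 1, ψ = 0 ↦ 0  <
φ = 1, ψ = 1/3 ↦ 1/3  <
φ = 1, ψ = 2/3 ↦ 2/3  <
φ = 1, ψ = 1 ↦ 1  ≥
So 4 of the 16 assignments meet the threshold.

4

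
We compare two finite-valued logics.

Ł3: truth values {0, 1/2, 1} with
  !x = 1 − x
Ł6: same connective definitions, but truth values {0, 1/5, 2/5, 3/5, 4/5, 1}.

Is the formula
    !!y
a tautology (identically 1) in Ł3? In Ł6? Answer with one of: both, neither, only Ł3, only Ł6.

neither

In Ł3: at y = 0 the value is 0 — not a tautology.
In Ł6: at y = 0 the value is 0 — not a tautology.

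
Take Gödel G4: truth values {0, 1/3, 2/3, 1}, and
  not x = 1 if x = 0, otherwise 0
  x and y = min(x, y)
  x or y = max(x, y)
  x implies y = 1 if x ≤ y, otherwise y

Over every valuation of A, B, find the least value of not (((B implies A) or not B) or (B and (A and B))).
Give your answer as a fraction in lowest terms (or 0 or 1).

Take A = 0, B = 0:
B implies A = 0 implies 0 = 1
not B = not 0 = 1
(B implies A) or not B = 1 or 1 = 1
A and B = 0 and 0 = 0
B and (A and B) = 0 and 0 = 0
((B implies A) or not B) or (B and (A and B)) = 1 or 0 = 1
not (((B implies A) or not B) or (B and (A and B))) = not 1 = 0
No assignment yields a value below 0, so this is the minimum.

0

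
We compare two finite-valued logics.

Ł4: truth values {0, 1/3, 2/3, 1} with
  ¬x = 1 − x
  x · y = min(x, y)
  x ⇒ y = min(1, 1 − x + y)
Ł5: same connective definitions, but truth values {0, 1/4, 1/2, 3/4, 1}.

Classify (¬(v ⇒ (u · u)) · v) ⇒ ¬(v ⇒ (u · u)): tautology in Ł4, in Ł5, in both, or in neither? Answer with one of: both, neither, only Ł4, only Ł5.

both

In Ł4: every assignment gives 1 — tautology.
In Ł5: every assignment gives 1 — tautology.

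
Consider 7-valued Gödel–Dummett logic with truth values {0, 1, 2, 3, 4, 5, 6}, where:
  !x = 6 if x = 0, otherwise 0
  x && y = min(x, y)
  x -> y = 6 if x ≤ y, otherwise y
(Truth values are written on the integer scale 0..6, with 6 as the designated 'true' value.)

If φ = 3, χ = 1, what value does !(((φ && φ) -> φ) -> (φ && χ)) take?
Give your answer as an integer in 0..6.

0

φ && φ = 3 && 3 = 3
(φ && φ) -> φ = 3 -> 3 = 6
φ && χ = 3 && 1 = 1
((φ && φ) -> φ) -> (φ && χ) = 6 -> 1 = 1
!(((φ && φ) -> φ) -> (φ && χ)) = !1 = 0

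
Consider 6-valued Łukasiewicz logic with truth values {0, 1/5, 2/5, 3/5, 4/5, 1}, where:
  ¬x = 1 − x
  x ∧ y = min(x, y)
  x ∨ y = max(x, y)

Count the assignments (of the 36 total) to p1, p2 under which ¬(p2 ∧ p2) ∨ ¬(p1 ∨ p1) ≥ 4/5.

20

value 1: 11 assignments (counts)
value 4/5: 9 assignments (counts)
value 3/5: 7 assignments
value 2/5: 5 assignments
value 1/5: 3 assignments
value 0: 1 assignment
So 20 of the 36 assignments meet the threshold.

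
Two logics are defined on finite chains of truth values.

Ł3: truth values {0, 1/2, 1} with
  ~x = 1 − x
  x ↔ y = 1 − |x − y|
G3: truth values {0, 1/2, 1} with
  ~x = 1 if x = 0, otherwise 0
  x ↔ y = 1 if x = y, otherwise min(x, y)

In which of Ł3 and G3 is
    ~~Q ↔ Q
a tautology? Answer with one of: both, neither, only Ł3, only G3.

In Ł3: every assignment gives 1 — tautology.
In G3: at Q = 1/2 the value is 1/2 — not a tautology.

only Ł3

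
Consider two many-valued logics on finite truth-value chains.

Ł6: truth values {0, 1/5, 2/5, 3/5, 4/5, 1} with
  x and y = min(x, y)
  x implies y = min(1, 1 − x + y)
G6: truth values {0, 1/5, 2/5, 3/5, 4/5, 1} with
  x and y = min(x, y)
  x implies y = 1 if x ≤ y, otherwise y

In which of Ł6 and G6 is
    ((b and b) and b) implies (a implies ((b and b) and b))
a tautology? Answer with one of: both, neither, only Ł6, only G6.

both

In Ł6: every assignment gives 1 — tautology.
In G6: every assignment gives 1 — tautology.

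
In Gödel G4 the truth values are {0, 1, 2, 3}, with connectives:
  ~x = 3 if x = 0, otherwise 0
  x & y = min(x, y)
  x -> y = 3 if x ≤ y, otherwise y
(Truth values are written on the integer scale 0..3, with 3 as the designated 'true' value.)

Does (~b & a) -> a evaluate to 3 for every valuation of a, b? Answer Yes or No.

a = 0, b = 0 ↦ 3
a = 0, b = 1 ↦ 3
a = 0, b = 2 ↦ 3
a = 0, b = 3 ↦ 3
a = 1, b = 0 ↦ 3
a = 1, b = 1 ↦ 3
a = 1, b = 2 ↦ 3
a = 1, b = 3 ↦ 3
a = 2, b = 0 ↦ 3
a = 2, b = 1 ↦ 3
a = 2, b = 2 ↦ 3
a = 2, b = 3 ↦ 3
a = 3, b = 0 ↦ 3
a = 3, b = 1 ↦ 3
a = 3, b = 2 ↦ 3
a = 3, b = 3 ↦ 3
Every assignment gives a value ≥ 3.

Yes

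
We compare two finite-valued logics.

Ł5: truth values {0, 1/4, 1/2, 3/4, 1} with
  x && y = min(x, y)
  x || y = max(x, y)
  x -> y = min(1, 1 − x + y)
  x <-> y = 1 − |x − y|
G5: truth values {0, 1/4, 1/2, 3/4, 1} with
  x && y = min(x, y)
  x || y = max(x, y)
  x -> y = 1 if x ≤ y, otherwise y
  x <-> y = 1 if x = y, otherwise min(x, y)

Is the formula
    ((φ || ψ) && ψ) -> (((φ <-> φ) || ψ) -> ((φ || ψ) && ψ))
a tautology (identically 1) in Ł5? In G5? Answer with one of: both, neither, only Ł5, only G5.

In Ł5: every assignment gives 1 — tautology.
In G5: every assignment gives 1 — tautology.

both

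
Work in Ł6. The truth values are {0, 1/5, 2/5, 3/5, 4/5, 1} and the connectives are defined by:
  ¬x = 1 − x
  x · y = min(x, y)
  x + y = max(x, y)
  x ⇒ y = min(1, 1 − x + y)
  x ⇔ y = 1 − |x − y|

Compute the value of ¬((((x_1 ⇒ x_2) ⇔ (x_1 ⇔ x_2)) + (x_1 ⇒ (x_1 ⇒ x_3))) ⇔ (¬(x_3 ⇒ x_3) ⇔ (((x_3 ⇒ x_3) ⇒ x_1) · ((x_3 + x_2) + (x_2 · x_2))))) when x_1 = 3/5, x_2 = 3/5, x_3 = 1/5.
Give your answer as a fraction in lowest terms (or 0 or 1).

3/5

x_1 ⇒ x_2 = 3/5 ⇒ 3/5 = 1
x_1 ⇔ x_2 = 3/5 ⇔ 3/5 = 1
(x_1 ⇒ x_2) ⇔ (x_1 ⇔ x_2) = 1 ⇔ 1 = 1
x_1 ⇒ x_3 = 3/5 ⇒ 1/5 = 3/5
x_1 ⇒ (x_1 ⇒ x_3) = 3/5 ⇒ 3/5 = 1
((x_1 ⇒ x_2) ⇔ (x_1 ⇔ x_2)) + (x_1 ⇒ (x_1 ⇒ x_3)) = 1 + 1 = 1
x_3 ⇒ x_3 = 1/5 ⇒ 1/5 = 1
¬(x_3 ⇒ x_3) = ¬1 = 0
x_3 ⇒ x_3 = 1/5 ⇒ 1/5 = 1
(x_3 ⇒ x_3) ⇒ x_1 = 1 ⇒ 3/5 = 3/5
x_3 + x_2 = 1/5 + 3/5 = 3/5
x_2 · x_2 = 3/5 · 3/5 = 3/5
(x_3 + x_2) + (x_2 · x_2) = 3/5 + 3/5 = 3/5
((x_3 ⇒ x_3) ⇒ x_1) · ((x_3 + x_2) + (x_2 · x_2)) = 3/5 · 3/5 = 3/5
¬(x_3 ⇒ x_3) ⇔ (((x_3 ⇒ x_3) ⇒ x_1) · ((x_3 + x_2) + (x_2 · x_2))) = 0 ⇔ 3/5 = 2/5
(((x_1 ⇒ x_2) ⇔ (x_1 ⇔ x_2)) + (x_1 ⇒ (x_1 ⇒ x_3))) ⇔ (¬(x_3 ⇒ x_3) ⇔ (((x_3 ⇒ x_3) ⇒ x_1) · ((x_3 + x_2) + (x_2 · x_2)))) = 1 ⇔ 2/5 = 2/5
¬((((x_1 ⇒ x_2) ⇔ (x_1 ⇔ x_2)) + (x_1 ⇒ (x_1 ⇒ x_3))) ⇔ (¬(x_3 ⇒ x_3) ⇔ (((x_3 ⇒ x_3) ⇒ x_1) · ((x_3 + x_2) + (x_2 · x_2))))) = ¬2/5 = 3/5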